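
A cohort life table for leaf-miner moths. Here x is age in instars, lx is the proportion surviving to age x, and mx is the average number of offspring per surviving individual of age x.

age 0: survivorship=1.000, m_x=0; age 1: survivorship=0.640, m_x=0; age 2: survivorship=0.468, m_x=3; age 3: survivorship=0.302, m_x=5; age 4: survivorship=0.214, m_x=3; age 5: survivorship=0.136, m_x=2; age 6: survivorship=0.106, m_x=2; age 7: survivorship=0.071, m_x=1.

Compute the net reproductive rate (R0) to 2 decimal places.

4.11

lx·mx by age: 0, 0, 1.404, 1.51, 0.642, 0.272, 0.212, 0.071
R0 = Σ lx·mx = 4.111 → 4.11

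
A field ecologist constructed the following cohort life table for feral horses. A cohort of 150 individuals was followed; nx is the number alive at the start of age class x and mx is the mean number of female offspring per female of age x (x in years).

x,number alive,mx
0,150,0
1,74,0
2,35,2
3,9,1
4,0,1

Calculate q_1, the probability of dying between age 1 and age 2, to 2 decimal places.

0.53

lx = nx/n0 = nx/150: 1, 0.49333…, 0.23333…, 0.06, 0
q_1 = (l_1 − l_2) / l_1 = (0.493333… − 0.233333…) / 0.493333…
     = 0.26… / 0.493333… = 0.527027… → 0.53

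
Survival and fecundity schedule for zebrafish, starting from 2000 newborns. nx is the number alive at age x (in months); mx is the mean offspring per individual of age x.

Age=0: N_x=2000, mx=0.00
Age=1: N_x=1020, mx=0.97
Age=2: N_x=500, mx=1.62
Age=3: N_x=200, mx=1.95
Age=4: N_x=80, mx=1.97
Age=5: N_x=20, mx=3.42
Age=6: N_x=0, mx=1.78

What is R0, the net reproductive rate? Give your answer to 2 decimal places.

lx = nx/n0 = nx/2000: 1, 0.51, 0.25, 0.1, 0.04, 0.01, 0
lx·mx by age: 0, 0.4947, 0.405, 0.195, 0.0788, 0.0342, 0
R0 = Σ lx·mx = 1.2077 → 1.21

1.21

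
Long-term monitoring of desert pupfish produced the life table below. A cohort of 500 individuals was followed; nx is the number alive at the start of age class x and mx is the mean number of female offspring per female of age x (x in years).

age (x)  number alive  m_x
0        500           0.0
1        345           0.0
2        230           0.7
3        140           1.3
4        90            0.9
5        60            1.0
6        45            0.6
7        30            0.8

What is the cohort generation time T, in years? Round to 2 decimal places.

lx = nx/n0 = nx/500: 1, 0.69, 0.46, 0.28, 0.18, 0.12, 0.09, 0.06
lx·mx: 0, 0, 0.322, 0.364, 0.162, 0.12, 0.054, 0.048 → R0 = 1.07
x·lx·mx: 0, 0, 0.644, 1.092, 0.648, 0.6, 0.324, 0.336 → Σ = 3.644
T = 3.644 / 1.07 = 3.405607… → 3.41

3.41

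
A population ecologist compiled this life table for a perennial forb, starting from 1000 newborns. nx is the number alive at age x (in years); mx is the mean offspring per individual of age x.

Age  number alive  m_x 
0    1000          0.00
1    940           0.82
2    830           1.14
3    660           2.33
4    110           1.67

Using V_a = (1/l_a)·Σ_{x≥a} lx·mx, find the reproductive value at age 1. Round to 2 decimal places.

3.66

lx = nx/n0 = nx/1000: 1, 0.94, 0.83, 0.66, 0.11
lx·mx for x ≥ 1: 0.7708, 0.9462, 1.5378, 0.1837 → sum = 3.4385
V_1 = 3.4385 / l_1 = 3.4385 / 0.94 = 3.657979… → 3.66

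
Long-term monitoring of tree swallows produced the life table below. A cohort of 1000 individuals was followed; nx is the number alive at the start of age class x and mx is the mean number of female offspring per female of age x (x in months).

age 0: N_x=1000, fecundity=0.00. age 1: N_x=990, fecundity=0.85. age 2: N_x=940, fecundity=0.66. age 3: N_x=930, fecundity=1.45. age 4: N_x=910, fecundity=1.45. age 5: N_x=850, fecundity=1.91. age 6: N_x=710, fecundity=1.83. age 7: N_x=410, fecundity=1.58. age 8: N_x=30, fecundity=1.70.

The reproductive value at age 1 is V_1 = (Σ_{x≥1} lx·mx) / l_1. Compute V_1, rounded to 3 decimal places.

lx = nx/n0 = nx/1000: 1, 0.99, 0.94, 0.93, 0.91, 0.85, 0.71, 0.41, 0.03
lx·mx for x ≥ 1: 0.8415, 0.6204, 1.3485, 1.3195, 1.6235, 1.2993, 0.6478, 0.051 → sum = 7.7515
V_1 = 7.7515 / l_1 = 7.7515 / 0.99 = 7.829798… → 7.830

7.830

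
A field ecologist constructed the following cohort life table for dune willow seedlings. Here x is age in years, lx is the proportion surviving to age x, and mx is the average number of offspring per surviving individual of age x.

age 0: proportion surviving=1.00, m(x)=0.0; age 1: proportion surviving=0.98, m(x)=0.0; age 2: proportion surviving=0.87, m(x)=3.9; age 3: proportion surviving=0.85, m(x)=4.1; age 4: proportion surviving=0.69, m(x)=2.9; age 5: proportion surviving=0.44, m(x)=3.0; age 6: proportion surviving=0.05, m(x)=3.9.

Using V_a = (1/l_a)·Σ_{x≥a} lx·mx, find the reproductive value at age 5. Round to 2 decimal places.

lx·mx for x ≥ 5: 1.32, 0.195 → sum = 1.515
V_5 = 1.515 / l_5 = 1.515 / 0.44 = 3.443182… → 3.44

3.44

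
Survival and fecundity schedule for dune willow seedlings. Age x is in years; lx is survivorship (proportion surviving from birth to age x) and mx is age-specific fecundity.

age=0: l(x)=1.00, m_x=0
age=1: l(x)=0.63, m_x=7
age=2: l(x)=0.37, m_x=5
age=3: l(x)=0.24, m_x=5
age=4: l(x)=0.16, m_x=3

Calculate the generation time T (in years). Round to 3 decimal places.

lx·mx: 0, 4.41, 1.85, 1.2, 0.48 → R0 = 7.94
x·lx·mx: 0, 4.41, 3.7, 3.6, 1.92 → Σ = 13.63
T = 13.63 / 7.94 = 1.716625… → 1.717

1.717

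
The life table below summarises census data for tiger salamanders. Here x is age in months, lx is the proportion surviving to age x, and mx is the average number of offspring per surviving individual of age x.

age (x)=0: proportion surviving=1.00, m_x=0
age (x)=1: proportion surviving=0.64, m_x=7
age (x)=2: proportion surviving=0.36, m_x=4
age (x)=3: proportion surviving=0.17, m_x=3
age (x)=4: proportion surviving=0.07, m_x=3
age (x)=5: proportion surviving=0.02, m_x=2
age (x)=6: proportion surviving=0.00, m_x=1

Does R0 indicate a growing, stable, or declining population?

growing

R0 = Σ lx·mx = 0 + 4.48 + 1.44 + 0.51 + 0.21 + 0.04 + 0 = 6.68
R0 > 1, so the population is growing.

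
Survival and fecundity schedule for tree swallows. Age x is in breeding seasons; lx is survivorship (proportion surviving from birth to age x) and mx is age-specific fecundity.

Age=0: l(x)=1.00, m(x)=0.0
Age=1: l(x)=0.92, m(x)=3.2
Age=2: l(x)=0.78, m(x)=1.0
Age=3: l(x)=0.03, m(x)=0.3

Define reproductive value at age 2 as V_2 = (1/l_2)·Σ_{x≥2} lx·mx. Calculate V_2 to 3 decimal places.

lx·mx for x ≥ 2: 0.78, 0.009 → sum = 0.789
V_2 = 0.789 / l_2 = 0.789 / 0.78 = 1.011538… → 1.012

1.012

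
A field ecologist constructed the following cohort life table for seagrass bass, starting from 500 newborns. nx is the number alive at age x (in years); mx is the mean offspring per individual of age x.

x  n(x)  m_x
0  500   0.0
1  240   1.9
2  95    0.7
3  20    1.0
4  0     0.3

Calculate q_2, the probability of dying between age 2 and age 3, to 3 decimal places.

0.789

lx = nx/n0 = nx/500: 1, 0.48, 0.19, 0.04, 0
q_2 = (l_2 − l_3) / l_2 = (0.19 − 0.04) / 0.19
     = 0.15 / 0.19 = 0.789474… → 0.789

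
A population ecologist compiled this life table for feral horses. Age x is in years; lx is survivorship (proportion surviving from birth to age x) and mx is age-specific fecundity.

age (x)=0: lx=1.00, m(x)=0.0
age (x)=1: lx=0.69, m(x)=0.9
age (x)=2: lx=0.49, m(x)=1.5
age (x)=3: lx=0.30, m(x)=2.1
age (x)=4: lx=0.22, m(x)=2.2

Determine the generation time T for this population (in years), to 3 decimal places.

lx·mx: 0, 0.621, 0.735, 0.63, 0.484 → R0 = 2.47
x·lx·mx: 0, 0.621, 1.47, 1.89, 1.936 → Σ = 5.917
T = 5.917 / 2.47 = 2.395547… → 2.396

2.396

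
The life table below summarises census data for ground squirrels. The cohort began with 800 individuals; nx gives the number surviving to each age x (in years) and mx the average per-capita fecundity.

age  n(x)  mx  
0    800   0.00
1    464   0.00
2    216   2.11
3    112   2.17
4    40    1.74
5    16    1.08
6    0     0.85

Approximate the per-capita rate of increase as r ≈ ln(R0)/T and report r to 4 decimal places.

lx = nx/n0 = nx/800: 1, 0.58, 0.27, 0.14, 0.05, 0.02, 0
R0 = Σ lx·mx = 0 + 0 + 0.5697 + 0.3038 + 0.087 + 0.0216 + 0 = 0.9821
Σ x·lx·mx = 2.5068; T = 2.5068/0.9821 = 2.55249…
r ≈ ln(R0)/T = ln(0.9821)/2.55249… = -0.007076… → -0.0071

-0.0071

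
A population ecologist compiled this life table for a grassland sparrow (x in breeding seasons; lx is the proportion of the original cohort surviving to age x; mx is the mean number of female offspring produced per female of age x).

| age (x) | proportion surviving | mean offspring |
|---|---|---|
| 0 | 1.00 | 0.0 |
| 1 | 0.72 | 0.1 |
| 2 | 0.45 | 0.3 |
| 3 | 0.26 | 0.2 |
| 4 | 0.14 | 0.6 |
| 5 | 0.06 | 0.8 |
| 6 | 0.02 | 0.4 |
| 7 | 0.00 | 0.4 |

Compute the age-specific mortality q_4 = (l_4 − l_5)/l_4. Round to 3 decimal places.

0.571

q_4 = (l_4 − l_5) / l_4 = (0.14 − 0.06) / 0.14
     = 0.08 / 0.14 = 0.571429… → 0.571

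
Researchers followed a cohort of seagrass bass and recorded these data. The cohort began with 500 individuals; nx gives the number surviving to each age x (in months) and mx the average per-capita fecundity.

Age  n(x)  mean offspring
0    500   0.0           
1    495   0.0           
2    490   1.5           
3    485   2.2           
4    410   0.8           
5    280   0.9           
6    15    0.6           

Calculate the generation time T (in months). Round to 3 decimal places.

3.052

lx = nx/n0 = nx/500: 1, 0.99, 0.98, 0.97, 0.82, 0.56, 0.03
lx·mx: 0, 0, 1.47, 2.134, 0.656, 0.504, 0.018 → R0 = 4.782
x·lx·mx: 0, 0, 2.94, 6.402, 2.624, 2.52, 0.108 → Σ = 14.594
T = 14.594 / 4.782 = 3.051861… → 3.052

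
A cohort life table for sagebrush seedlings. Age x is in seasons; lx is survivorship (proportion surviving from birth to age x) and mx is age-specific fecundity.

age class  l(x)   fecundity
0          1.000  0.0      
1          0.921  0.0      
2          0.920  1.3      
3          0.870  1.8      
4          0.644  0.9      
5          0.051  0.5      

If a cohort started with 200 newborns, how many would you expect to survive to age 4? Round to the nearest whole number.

Expected survivors = N0 · l_4 = 200 × 0.644 = 128.8 → 129

129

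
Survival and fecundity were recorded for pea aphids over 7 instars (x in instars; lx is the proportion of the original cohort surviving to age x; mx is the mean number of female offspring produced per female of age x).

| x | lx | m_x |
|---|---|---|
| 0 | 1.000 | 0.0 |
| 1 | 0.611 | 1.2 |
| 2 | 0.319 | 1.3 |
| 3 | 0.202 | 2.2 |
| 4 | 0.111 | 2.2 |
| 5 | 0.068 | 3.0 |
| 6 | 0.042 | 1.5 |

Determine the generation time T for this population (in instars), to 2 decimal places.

2.51

lx·mx: 0, 0.7332, 0.4147, 0.4444, 0.2442, 0.204, 0.063 → R0 = 2.1035
x·lx·mx: 0, 0.7332, 0.8294, 1.3332, 0.9768, 1.02, 0.378 → Σ = 5.2706
T = 5.2706 / 2.1035 = 2.505633… → 2.51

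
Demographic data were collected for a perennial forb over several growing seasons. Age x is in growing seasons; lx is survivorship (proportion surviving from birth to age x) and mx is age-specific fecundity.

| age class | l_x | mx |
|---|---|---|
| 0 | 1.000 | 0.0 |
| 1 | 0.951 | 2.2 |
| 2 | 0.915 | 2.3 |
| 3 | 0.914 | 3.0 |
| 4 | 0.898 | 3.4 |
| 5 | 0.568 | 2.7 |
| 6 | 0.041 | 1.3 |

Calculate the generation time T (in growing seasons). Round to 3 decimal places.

lx·mx: 0, 2.0922, 2.1045, 2.742, 3.0532, 1.5336, 0.0533 → R0 = 11.5788
x·lx·mx: 0, 2.0922, 4.209, 8.226, 12.2128, 7.668, 0.3198 → Σ = 34.7278
T = 34.7278 / 11.5788 = 2.999257… → 2.999

2.999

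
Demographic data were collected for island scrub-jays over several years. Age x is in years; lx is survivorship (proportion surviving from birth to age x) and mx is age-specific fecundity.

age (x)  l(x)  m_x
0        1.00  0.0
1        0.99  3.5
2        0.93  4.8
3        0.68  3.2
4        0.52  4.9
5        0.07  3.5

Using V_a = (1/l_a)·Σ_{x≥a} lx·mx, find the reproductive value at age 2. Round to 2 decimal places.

10.14

lx·mx for x ≥ 2: 4.464, 2.176, 2.548, 0.245 → sum = 9.433
V_2 = 9.433 / l_2 = 9.433 / 0.93 = 10.143011… → 10.14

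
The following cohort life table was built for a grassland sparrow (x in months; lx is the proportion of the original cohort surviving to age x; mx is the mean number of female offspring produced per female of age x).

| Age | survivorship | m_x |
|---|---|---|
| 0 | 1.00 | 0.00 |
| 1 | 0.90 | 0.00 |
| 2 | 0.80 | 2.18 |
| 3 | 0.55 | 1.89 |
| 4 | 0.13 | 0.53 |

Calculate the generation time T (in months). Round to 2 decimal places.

lx·mx: 0, 0, 1.744, 1.0395, 0.0689 → R0 = 2.8524
x·lx·mx: 0, 0, 3.488, 3.1185, 0.2756 → Σ = 6.8821
T = 6.8821 / 2.8524 = 2.41274… → 2.41

2.41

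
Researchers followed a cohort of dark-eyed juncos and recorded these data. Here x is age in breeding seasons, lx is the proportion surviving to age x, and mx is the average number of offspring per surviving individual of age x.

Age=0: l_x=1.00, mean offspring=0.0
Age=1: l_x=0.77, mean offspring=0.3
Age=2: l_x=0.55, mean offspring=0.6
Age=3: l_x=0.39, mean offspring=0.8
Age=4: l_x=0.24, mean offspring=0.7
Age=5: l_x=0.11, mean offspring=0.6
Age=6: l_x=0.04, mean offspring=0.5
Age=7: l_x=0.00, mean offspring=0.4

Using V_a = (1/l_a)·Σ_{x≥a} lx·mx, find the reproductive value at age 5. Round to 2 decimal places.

lx·mx for x ≥ 5: 0.066, 0.02, 0 → sum = 0.086
V_5 = 0.086 / l_5 = 0.086 / 0.11 = 0.781818… → 0.78

0.78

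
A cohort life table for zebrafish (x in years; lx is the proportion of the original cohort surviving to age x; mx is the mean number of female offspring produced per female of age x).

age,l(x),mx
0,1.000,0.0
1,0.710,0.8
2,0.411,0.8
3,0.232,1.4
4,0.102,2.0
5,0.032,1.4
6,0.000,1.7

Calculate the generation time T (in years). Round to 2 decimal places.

2.20

lx·mx: 0, 0.568, 0.3288, 0.3248, 0.204, 0.0448, 0 → R0 = 1.4704
x·lx·mx: 0, 0.568, 0.6576, 0.9744, 0.816, 0.224, 0 → Σ = 3.24
T = 3.24 / 1.4704 = 2.203482… → 2.20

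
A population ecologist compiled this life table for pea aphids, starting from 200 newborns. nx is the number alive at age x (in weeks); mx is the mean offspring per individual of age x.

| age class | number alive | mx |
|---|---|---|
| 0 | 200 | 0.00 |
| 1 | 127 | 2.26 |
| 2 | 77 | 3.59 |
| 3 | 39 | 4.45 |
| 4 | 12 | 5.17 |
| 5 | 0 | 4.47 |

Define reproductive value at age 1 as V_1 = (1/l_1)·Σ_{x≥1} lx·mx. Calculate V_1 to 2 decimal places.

6.29

lx = nx/n0 = nx/200: 1, 0.635, 0.385, 0.195, 0.06, 0
lx·mx for x ≥ 1: 1.4351, 1.38215, 0.86775, 0.3102, 0 → sum = 3.9952
V_1 = 3.9952 / l_1 = 3.9952 / 0.635 = 6.291654… → 6.29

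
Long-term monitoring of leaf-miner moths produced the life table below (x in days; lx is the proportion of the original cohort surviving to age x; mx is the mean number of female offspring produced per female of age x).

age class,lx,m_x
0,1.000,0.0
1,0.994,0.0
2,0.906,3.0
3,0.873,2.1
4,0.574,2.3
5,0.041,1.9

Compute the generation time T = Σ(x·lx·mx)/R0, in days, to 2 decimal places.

2.79

lx·mx: 0, 0, 2.718, 1.8333, 1.3202, 0.0779 → R0 = 5.9494
x·lx·mx: 0, 0, 5.436, 5.4999, 5.2808, 0.3895 → Σ = 16.6062
T = 16.6062 / 5.9494 = 2.791239… → 2.79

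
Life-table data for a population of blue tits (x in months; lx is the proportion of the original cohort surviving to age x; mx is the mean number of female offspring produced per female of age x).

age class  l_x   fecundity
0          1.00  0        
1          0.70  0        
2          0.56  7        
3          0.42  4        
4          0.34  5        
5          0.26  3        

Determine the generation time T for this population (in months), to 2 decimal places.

2.92

lx·mx: 0, 0, 3.92, 1.68, 1.7, 0.78 → R0 = 8.08
x·lx·mx: 0, 0, 7.84, 5.04, 6.8, 3.9 → Σ = 23.58
T = 23.58 / 8.08 = 2.918317… → 2.92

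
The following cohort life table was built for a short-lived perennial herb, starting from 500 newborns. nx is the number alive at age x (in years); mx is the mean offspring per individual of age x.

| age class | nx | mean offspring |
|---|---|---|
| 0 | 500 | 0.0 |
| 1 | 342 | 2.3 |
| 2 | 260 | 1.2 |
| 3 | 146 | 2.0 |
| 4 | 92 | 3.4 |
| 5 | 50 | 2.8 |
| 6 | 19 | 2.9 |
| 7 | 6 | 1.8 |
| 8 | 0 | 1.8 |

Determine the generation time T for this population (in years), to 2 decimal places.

2.43

lx = nx/n0 = nx/500: 1, 0.684, 0.52, 0.292, 0.184, 0.1, 0.038, 0.012, 0
lx·mx: 0, 1.5732, 0.624, 0.584, 0.6256, 0.28, 0.1102, 0.0216, 0 → R0 = 3.8186
x·lx·mx: 0, 1.5732, 1.248, 1.752, 2.5024, 1.4, 0.6612, 0.1512, 0 → Σ = 9.288
T = 9.288 / 3.8186 = 2.432305… → 2.43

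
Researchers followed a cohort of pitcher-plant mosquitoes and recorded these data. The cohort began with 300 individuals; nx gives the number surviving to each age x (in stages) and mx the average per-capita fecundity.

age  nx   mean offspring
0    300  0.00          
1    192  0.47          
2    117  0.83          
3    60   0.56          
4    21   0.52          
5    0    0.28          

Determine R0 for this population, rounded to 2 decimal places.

lx = nx/n0 = nx/300: 1, 0.64, 0.39, 0.2, 0.07, 0
lx·mx by age: 0, 0.3008, 0.3237, 0.112, 0.0364, 0
R0 = Σ lx·mx = 0.7729 → 0.77

0.77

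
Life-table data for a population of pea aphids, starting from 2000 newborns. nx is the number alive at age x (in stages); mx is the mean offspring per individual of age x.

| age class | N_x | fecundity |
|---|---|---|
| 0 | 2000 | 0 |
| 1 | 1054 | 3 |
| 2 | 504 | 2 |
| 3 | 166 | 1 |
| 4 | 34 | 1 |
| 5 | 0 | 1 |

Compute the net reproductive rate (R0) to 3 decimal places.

2.185

lx = nx/n0 = nx/2000: 1, 0.527, 0.252, 0.083, 0.017, 0
lx·mx by age: 0, 1.581, 0.504, 0.083, 0.017, 0
R0 = Σ lx·mx = 2.185 → 2.185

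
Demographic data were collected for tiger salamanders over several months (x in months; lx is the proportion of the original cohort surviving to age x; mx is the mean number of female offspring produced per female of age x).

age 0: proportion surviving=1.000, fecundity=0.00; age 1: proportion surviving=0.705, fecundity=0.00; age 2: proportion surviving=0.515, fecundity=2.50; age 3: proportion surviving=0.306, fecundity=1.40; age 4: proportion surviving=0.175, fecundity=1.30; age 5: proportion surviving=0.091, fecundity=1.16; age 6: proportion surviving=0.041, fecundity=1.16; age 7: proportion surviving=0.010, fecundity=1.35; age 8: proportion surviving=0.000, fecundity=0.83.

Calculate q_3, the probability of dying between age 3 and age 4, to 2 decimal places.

q_3 = (l_3 − l_4) / l_3 = (0.306 − 0.175) / 0.306
     = 0.131 / 0.306 = 0.428105… → 0.43

0.43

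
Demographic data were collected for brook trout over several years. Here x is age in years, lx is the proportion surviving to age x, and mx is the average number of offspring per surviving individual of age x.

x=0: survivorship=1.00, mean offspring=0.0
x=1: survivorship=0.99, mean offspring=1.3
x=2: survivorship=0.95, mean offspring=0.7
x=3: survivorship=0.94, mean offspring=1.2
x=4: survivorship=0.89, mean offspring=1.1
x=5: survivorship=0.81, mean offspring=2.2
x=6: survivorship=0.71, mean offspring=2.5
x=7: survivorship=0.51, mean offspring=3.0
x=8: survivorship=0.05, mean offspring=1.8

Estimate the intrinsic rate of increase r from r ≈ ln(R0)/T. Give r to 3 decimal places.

0.502

R0 = Σ lx·mx = 0 + 1.287 + 0.665 + 1.128 + 0.979 + 1.782 + 1.775 + 1.53 + 0.09 = 9.236
Σ x·lx·mx = 40.907; T = 40.907/9.236 = 4.42908…
r ≈ ln(R0)/T = ln(9.236)/4.42908… = 0.50193… → 0.502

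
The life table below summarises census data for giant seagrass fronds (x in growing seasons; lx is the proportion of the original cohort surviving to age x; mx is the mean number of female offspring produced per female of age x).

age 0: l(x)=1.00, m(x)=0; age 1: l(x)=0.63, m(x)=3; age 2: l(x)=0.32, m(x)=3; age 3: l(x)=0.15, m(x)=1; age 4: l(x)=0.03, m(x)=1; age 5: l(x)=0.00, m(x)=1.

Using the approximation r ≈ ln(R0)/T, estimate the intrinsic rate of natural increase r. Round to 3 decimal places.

R0 = Σ lx·mx = 0 + 1.89 + 0.96 + 0.15 + 0.03 + 0 = 3.03
Σ x·lx·mx = 4.38; T = 4.38/3.03 = 1.44554…
r ≈ ln(R0)/T = ln(3.03)/1.44554… = 0.76688… → 0.767

0.767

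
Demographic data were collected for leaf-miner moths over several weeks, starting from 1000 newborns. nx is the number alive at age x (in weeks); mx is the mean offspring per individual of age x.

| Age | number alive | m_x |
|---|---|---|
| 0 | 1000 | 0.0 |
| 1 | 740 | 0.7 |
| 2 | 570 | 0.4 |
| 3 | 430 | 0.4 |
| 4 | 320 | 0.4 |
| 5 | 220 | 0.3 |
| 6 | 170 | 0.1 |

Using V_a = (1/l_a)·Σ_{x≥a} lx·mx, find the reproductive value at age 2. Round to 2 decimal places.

1.07

lx = nx/n0 = nx/1000: 1, 0.74, 0.57, 0.43, 0.32, 0.22, 0.17
lx·mx for x ≥ 2: 0.228, 0.172, 0.128, 0.066, 0.017 → sum = 0.611
V_2 = 0.611 / l_2 = 0.611 / 0.57 = 1.07193… → 1.07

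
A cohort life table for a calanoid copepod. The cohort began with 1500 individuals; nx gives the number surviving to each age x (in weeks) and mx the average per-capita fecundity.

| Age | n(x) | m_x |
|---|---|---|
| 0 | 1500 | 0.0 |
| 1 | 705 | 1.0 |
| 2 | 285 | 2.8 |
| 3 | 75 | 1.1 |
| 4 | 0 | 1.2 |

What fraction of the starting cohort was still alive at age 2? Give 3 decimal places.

l_2 = n_2/n_0 = 285/1500 = 0.19 → 0.190

0.190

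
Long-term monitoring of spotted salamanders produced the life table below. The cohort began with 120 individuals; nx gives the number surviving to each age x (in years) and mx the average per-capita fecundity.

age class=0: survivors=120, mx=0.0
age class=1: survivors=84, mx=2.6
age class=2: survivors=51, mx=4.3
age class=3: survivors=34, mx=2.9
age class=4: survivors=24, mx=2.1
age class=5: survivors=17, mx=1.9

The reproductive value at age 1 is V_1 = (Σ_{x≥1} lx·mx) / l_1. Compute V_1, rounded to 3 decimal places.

lx = nx/n0 = nx/120: 1, 0.7, 0.425, 0.28333…, 0.2, 0.14167…
lx·mx for x ≥ 1: 1.82, 1.8275, 0.821667…, 0.42, 0.269167… → sum = 5.158333…
V_1 = 5.158333… / l_1 = 5.158333… / 0.7 = 7.369048… → 7.369

7.369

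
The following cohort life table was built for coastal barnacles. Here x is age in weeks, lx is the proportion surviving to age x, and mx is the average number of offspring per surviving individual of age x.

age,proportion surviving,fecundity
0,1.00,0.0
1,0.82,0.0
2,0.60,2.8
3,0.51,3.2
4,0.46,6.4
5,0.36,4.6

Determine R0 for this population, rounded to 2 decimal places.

7.91

lx·mx by age: 0, 0, 1.68, 1.632, 2.944, 1.656
R0 = Σ lx·mx = 7.912 → 7.91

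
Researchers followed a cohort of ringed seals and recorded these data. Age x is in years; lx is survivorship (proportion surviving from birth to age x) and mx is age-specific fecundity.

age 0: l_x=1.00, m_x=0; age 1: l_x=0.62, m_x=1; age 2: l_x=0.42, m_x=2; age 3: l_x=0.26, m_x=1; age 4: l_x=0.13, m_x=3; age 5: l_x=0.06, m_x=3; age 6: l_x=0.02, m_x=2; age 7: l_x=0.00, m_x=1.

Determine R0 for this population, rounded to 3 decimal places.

2.330

lx·mx by age: 0, 0.62, 0.84, 0.26, 0.39, 0.18, 0.04, 0
R0 = Σ lx·mx = 2.33 → 2.330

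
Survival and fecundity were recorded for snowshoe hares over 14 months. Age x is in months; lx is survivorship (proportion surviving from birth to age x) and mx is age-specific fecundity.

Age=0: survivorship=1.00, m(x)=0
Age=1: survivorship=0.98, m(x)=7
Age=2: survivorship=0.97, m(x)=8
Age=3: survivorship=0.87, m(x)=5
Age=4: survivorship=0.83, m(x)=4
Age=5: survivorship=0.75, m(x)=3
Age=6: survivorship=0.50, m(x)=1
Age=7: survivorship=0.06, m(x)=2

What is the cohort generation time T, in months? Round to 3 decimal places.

lx·mx: 0, 6.86, 7.76, 4.35, 3.32, 2.25, 0.5, 0.12 → R0 = 25.16
x·lx·mx: 0, 6.86, 15.52, 13.05, 13.28, 11.25, 3, 0.84 → Σ = 63.8
T = 63.8 / 25.16 = 2.535771… → 2.536

2.536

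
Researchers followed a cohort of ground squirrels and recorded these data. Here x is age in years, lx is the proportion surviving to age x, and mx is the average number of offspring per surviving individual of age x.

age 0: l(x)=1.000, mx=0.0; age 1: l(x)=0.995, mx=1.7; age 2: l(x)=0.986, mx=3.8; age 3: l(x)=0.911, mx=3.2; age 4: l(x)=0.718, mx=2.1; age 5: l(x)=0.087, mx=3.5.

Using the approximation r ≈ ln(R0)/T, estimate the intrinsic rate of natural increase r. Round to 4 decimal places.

0.9251

R0 = Σ lx·mx = 0 + 1.6915 + 3.7468 + 2.9152 + 1.5078 + 0.3045 = 10.1658
Σ x·lx·mx = 25.4844; T = 25.4844/10.1658 = 2.50688…
r ≈ ln(R0)/T = ln(10.1658)/2.50688… = 0.925067… → 0.9251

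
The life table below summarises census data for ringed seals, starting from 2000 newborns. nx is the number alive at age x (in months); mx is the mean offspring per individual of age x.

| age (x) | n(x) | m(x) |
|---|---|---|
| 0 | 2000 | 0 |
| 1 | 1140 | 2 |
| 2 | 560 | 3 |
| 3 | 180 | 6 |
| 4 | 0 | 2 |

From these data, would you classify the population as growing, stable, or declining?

growing

lx = nx/n0 = nx/2000: 1, 0.57, 0.28, 0.09, 0
R0 = Σ lx·mx = 0 + 1.14 + 0.84 + 0.54 + 0 = 2.52
R0 > 1, so the population is growing.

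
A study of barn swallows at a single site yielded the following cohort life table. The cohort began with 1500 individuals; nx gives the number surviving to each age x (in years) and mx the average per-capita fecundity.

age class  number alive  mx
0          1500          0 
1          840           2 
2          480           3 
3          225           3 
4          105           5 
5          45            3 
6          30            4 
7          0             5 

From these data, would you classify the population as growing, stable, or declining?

growing

lx = nx/n0 = nx/1500: 1, 0.56, 0.32, 0.15, 0.07, 0.03, 0.02, 0
R0 = Σ lx·mx = 0 + 1.12 + 0.96 + 0.45 + 0.35 + 0.09 + 0.08 + 0 = 3.05
R0 > 1, so the population is growing.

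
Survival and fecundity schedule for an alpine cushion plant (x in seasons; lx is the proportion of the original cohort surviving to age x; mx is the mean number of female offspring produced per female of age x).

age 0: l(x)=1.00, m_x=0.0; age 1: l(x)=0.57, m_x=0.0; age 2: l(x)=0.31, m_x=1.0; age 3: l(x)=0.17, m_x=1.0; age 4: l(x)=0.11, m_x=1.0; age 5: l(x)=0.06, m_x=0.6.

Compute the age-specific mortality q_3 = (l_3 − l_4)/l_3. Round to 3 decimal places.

0.353

q_3 = (l_3 − l_4) / l_3 = (0.17 − 0.11) / 0.17
     = 0.06 / 0.17 = 0.352941… → 0.353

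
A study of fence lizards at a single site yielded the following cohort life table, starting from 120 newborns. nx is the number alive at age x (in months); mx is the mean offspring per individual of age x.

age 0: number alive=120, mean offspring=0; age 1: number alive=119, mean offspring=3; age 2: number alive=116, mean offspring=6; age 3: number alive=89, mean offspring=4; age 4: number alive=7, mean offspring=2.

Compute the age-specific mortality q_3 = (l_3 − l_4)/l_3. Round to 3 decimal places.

lx = nx/n0 = nx/120: 1, 0.99167…, 0.96667…, 0.74167…, 0.05833…
q_3 = (l_3 − l_4) / l_3 = (0.741667… − 0.058333…) / 0.741667…
     = 0.683333… / 0.741667… = 0.921348… → 0.921

0.921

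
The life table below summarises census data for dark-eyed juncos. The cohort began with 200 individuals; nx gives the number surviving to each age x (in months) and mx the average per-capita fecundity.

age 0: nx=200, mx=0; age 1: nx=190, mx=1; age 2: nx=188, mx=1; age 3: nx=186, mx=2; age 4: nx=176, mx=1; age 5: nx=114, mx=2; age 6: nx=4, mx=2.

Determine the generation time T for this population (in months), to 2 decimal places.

3.08

lx = nx/n0 = nx/200: 1, 0.95, 0.94, 0.93, 0.88, 0.57, 0.02
lx·mx: 0, 0.95, 0.94, 1.86, 0.88, 1.14, 0.04 → R0 = 5.81
x·lx·mx: 0, 0.95, 1.88, 5.58, 3.52, 5.7, 0.24 → Σ = 17.87
T = 17.87 / 5.81 = 3.075731… → 3.08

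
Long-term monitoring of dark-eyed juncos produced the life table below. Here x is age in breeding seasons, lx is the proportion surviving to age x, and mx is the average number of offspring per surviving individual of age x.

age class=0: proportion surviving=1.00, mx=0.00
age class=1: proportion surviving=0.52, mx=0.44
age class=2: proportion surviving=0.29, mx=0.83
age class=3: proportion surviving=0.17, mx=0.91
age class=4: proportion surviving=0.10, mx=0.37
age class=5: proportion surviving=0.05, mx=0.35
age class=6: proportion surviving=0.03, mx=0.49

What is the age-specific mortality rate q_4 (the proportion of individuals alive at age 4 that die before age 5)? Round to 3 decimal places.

0.500

q_4 = (l_4 − l_5) / l_4 = (0.1 − 0.05) / 0.1
     = 0.05 / 0.1 = 0.5 → 0.500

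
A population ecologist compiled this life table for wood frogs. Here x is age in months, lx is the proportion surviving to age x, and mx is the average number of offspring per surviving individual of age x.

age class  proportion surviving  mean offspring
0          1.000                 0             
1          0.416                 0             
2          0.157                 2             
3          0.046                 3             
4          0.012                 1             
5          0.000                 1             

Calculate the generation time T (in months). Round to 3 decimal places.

lx·mx: 0, 0, 0.314, 0.138, 0.012, 0 → R0 = 0.464
x·lx·mx: 0, 0, 0.628, 0.414, 0.048, 0 → Σ = 1.09
T = 1.09 / 0.464 = 2.349138… → 2.349

2.349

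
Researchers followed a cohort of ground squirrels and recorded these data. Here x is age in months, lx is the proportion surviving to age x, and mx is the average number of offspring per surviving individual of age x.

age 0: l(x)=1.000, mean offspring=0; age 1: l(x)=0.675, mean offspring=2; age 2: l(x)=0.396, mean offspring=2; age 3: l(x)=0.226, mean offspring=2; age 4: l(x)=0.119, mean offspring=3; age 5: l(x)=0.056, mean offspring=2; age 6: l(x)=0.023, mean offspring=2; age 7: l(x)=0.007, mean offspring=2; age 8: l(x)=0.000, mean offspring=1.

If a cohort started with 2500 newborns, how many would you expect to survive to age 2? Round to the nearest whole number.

990

Expected survivors = N0 · l_2 = 2500 × 0.396 = 990 → 990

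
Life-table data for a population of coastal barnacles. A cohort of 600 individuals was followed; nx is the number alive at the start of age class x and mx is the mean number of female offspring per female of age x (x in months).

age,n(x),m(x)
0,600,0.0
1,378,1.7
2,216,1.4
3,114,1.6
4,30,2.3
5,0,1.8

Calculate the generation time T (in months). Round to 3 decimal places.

lx = nx/n0 = nx/600: 1, 0.63, 0.36, 0.19, 0.05, 0
lx·mx: 0, 1.071, 0.504, 0.304, 0.115, 0 → R0 = 1.994
x·lx·mx: 0, 1.071, 1.008, 0.912, 0.46, 0 → Σ = 3.451
T = 3.451 / 1.994 = 1.730692… → 1.731

1.731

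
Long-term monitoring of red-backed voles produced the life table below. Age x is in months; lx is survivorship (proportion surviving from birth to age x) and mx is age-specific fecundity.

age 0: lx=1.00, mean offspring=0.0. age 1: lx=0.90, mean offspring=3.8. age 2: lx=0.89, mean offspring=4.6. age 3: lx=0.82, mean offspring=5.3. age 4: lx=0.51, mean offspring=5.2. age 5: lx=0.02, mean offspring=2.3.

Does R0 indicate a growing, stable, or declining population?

R0 = Σ lx·mx = 0 + 3.42 + 4.094 + 4.346 + 2.652 + 0.046 = 14.558
R0 > 1, so the population is growing.

growing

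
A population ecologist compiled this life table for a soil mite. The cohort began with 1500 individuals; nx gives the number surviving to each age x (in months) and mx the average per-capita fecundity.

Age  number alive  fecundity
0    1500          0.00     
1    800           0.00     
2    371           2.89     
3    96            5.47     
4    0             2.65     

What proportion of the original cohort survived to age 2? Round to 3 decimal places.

0.247

l_2 = n_2/n_0 = 371/1500 = 0.247333… → 0.247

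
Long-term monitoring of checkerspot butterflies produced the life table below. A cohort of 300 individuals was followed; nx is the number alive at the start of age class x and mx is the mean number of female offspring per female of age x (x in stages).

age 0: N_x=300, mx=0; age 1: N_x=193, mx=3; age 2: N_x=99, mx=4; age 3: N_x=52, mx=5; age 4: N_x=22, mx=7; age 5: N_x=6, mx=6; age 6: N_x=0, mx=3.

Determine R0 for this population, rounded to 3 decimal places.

4.750

lx = nx/n0 = nx/300: 1, 0.64333…, 0.33, 0.17333…, 0.07333…, 0.02, 0
lx·mx by age: 0, 1.93…, 1.32, 0.866667…, 0.513333…, 0.12, 0
R0 = Σ lx·mx = 4.75… → 4.750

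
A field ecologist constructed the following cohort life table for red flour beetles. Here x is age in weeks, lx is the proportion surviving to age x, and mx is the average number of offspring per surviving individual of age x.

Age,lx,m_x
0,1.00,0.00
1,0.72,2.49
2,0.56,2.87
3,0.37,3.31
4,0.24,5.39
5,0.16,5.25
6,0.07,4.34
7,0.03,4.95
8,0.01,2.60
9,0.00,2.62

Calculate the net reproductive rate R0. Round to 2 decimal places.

7.24

lx·mx by age: 0, 1.7928, 1.6072, 1.2247, 1.2936, 0.84, 0.3038, 0.1485, 0.026, 0
R0 = Σ lx·mx = 7.2366 → 7.24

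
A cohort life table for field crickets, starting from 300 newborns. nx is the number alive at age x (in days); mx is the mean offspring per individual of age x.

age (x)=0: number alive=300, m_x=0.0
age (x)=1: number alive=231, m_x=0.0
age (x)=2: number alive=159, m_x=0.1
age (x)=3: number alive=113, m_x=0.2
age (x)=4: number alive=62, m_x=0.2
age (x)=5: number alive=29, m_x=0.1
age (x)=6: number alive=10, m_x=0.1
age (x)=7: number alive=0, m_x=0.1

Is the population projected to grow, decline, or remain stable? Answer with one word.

declining

lx = nx/n0 = nx/300: 1, 0.77, 0.53, 0.37667…, 0.20667…, 0.09667…, 0.03333…, 0
R0 = Σ lx·mx = 0 + 0 + 0.053 + 0.075333… + 0.041333… + 0.009667… + 0.003333… + 0 = 0.182667…
R0 < 1, so the population is declining.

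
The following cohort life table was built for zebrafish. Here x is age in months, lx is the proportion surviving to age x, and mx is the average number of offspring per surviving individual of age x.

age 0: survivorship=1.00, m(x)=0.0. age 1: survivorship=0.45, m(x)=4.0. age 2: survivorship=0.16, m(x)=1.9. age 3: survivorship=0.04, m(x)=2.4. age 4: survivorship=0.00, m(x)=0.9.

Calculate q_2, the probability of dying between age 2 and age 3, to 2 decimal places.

0.75

q_2 = (l_2 − l_3) / l_2 = (0.16 − 0.04) / 0.16
     = 0.12 / 0.16 = 0.75 → 0.75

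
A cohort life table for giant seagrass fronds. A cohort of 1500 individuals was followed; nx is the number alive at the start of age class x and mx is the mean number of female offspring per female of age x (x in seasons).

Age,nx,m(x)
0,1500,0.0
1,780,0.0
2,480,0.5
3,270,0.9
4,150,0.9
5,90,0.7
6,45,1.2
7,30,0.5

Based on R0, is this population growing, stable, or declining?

declining

lx = nx/n0 = nx/1500: 1, 0.52, 0.32, 0.18, 0.1, 0.06, 0.03, 0.02
R0 = Σ lx·mx = 0 + 0 + 0.16 + 0.162 + 0.09 + 0.042 + 0.036 + 0.01 = 0.5
R0 < 1, so the population is declining.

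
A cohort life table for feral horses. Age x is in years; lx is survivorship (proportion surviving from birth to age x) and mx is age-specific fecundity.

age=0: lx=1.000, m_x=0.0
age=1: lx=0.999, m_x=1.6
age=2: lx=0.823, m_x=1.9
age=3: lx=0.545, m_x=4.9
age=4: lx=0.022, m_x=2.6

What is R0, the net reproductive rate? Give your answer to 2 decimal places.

lx·mx by age: 0, 1.5984, 1.5637, 2.6705, 0.0572
R0 = Σ lx·mx = 5.8898 → 5.89

5.89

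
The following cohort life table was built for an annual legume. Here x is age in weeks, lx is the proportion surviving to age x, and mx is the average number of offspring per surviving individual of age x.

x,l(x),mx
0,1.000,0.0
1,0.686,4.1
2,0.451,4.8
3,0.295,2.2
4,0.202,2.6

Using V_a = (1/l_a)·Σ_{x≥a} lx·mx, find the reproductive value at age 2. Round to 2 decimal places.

7.40

lx·mx for x ≥ 2: 2.1648, 0.649, 0.5252 → sum = 3.339
V_2 = 3.339 / l_2 = 3.339 / 0.451 = 7.403548… → 7.40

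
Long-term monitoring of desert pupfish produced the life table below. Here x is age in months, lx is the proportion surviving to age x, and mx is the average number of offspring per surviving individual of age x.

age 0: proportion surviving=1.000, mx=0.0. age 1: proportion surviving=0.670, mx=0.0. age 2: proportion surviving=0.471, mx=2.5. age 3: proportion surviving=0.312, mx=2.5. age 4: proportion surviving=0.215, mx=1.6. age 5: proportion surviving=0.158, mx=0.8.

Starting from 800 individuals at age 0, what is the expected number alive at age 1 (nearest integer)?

536

Expected survivors = N0 · l_1 = 800 × 0.670 = 536 → 536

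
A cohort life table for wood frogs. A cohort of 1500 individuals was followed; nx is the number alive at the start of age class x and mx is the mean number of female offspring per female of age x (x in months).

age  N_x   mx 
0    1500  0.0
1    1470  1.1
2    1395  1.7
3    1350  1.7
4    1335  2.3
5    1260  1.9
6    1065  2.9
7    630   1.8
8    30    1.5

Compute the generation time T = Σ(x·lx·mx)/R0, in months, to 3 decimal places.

lx = nx/n0 = nx/1500: 1, 0.98, 0.93, 0.9, 0.89, 0.84, 0.71, 0.42, 0.02
lx·mx: 0, 1.078, 1.581, 1.53, 2.047, 1.596, 2.059, 0.756, 0.03 → R0 = 10.677
x·lx·mx: 0, 1.078, 3.162, 4.59, 8.188, 7.98, 12.354, 5.292, 0.24 → Σ = 42.884
T = 42.884 / 10.677 = 4.016484… → 4.016

4.016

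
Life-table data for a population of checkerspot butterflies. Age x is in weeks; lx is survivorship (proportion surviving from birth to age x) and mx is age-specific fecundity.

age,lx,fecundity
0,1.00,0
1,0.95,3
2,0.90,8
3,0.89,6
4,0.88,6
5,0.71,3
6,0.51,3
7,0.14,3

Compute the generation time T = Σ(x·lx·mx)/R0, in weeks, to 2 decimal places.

lx·mx: 0, 2.85, 7.2, 5.34, 5.28, 2.13, 1.53, 0.42 → R0 = 24.75
x·lx·mx: 0, 2.85, 14.4, 16.02, 21.12, 10.65, 9.18, 2.94 → Σ = 77.16
T = 77.16 / 24.75 = 3.117576… → 3.12

3.12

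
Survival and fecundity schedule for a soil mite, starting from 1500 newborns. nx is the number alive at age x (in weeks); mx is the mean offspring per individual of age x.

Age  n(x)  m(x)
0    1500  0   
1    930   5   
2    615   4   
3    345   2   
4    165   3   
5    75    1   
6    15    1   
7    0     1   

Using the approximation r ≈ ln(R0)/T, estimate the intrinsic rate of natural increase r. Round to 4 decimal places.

1.0245

lx = nx/n0 = nx/1500: 1, 0.62, 0.41, 0.23, 0.11, 0.05, 0.01, 0
R0 = Σ lx·mx = 0 + 3.1 + 1.64 + 0.46 + 0.33 + 0.05 + 0.01 + 0 = 5.59
Σ x·lx·mx = 9.39; T = 9.39/5.59 = 1.67979…
r ≈ ln(R0)/T = ln(5.59)/1.67979… = 1.024523… → 1.0245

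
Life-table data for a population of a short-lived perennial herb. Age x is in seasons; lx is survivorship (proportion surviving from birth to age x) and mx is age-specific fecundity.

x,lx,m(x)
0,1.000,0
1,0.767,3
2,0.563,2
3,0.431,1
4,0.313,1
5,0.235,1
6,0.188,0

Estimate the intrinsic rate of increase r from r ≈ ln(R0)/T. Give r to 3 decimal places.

0.790

R0 = Σ lx·mx = 0 + 2.301 + 1.126 + 0.431 + 0.313 + 0.235 + 0 = 4.406
Σ x·lx·mx = 8.273; T = 8.273/4.406 = 1.87767…
r ≈ ln(R0)/T = ln(4.406)/1.87767… = 0.78979… → 0.790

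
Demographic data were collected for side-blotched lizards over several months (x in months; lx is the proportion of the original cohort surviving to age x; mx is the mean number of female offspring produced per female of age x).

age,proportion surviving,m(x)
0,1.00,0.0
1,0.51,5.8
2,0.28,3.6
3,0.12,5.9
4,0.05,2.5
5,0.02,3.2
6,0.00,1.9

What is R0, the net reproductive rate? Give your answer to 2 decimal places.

lx·mx by age: 0, 2.958, 1.008, 0.708, 0.125, 0.064, 0
R0 = Σ lx·mx = 4.863 → 4.86

4.86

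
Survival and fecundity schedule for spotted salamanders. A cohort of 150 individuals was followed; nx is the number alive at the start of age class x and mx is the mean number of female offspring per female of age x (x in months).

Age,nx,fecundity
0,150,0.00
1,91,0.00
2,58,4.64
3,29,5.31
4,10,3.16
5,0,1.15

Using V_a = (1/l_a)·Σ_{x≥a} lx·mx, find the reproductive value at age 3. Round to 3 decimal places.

lx = nx/n0 = nx/150: 1, 0.60667…, 0.38667…, 0.19333…, 0.06667…, 0
lx·mx for x ≥ 3: 1.0266…, 0.210667…, 0 → sum = 1.237267…
V_3 = 1.237267… / l_3 = 1.237267… / 0.193333… = 6.399655… → 6.400

6.400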